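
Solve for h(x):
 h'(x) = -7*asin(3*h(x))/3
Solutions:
 Integral(1/asin(3*_y), (_y, h(x))) = C1 - 7*x/3


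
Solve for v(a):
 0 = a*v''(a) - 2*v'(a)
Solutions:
 v(a) = C1 + C2*a^3


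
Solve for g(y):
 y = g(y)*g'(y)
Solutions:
 g(y) = -sqrt(C1 + y^2)
 g(y) = sqrt(C1 + y^2)


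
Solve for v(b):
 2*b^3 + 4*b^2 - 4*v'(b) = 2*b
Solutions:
 v(b) = C1 + b^4/8 + b^3/3 - b^2/4


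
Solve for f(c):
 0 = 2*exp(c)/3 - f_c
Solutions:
 f(c) = C1 + 2*exp(c)/3


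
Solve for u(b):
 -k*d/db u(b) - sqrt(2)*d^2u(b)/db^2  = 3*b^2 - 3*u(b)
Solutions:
 u(b) = C1*exp(sqrt(2)*b*(-k + sqrt(k^2 + 12*sqrt(2)))/4) + C2*exp(-sqrt(2)*b*(k + sqrt(k^2 + 12*sqrt(2)))/4) + b^2 + 2*b*k/3 + 2*k^2/9 + 2*sqrt(2)/3


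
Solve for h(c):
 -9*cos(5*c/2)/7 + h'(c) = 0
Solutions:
 h(c) = C1 + 18*sin(5*c/2)/35


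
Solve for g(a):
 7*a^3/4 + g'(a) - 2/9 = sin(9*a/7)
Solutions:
 g(a) = C1 - 7*a^4/16 + 2*a/9 - 7*cos(9*a/7)/9


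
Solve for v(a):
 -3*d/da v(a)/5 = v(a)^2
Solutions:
 v(a) = 3/(C1 + 5*a)


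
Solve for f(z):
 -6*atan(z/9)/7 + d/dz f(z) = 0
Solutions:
 f(z) = C1 + 6*z*atan(z/9)/7 - 27*log(z^2 + 81)/7


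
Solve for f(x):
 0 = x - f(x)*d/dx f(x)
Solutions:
 f(x) = -sqrt(C1 + x^2)
 f(x) = sqrt(C1 + x^2)


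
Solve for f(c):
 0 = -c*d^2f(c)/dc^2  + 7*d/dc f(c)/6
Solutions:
 f(c) = C1 + C2*c^(13/6)


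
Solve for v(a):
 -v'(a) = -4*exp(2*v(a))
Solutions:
 v(a) = log(-sqrt(-1/(C1 + 4*a))) - log(2)/2
 v(a) = log(-1/(C1 + 4*a))/2 - log(2)/2


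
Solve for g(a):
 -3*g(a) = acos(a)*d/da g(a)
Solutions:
 g(a) = C1*exp(-3*Integral(1/acos(a), a))


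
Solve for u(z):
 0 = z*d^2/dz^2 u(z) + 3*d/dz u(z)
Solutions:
 u(z) = C1 + C2/z^2


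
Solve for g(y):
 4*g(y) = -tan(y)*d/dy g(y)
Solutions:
 g(y) = C1/sin(y)^4


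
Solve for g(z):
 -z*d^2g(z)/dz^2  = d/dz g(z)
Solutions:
 g(z) = C1 + C2*log(z)


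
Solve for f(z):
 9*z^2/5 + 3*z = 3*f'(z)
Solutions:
 f(z) = C1 + z^3/5 + z^2/2


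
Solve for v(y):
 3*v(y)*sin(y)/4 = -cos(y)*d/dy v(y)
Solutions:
 v(y) = C1*cos(y)^(3/4)


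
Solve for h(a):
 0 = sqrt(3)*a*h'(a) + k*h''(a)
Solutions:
 h(a) = C1 + C2*sqrt(k)*erf(sqrt(2)*3^(1/4)*a*sqrt(1/k)/2)


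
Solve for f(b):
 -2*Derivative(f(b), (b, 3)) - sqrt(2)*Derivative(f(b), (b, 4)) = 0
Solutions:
 f(b) = C1 + C2*b + C3*b^2 + C4*exp(-sqrt(2)*b)


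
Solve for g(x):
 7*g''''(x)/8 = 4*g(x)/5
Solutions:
 g(x) = C1*exp(-2*2^(1/4)*35^(3/4)*x/35) + C2*exp(2*2^(1/4)*35^(3/4)*x/35) + C3*sin(2*2^(1/4)*35^(3/4)*x/35) + C4*cos(2*2^(1/4)*35^(3/4)*x/35)


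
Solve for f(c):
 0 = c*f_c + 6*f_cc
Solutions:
 f(c) = C1 + C2*erf(sqrt(3)*c/6)


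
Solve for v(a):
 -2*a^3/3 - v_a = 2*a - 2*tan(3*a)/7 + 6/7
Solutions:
 v(a) = C1 - a^4/6 - a^2 - 6*a/7 - 2*log(cos(3*a))/21


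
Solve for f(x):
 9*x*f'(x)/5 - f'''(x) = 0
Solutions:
 f(x) = C1 + Integral(C2*airyai(15^(2/3)*x/5) + C3*airybi(15^(2/3)*x/5), x)


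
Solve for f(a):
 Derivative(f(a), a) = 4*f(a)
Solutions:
 f(a) = C1*exp(4*a)


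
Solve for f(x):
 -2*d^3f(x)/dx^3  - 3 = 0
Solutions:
 f(x) = C1 + C2*x + C3*x^2 - x^3/4


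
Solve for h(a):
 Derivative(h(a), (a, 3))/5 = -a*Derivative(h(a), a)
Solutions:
 h(a) = C1 + Integral(C2*airyai(-5^(1/3)*a) + C3*airybi(-5^(1/3)*a), a)


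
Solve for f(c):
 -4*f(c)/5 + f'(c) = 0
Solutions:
 f(c) = C1*exp(4*c/5)


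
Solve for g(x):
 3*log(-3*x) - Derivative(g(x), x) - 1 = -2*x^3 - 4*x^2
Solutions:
 g(x) = C1 + x^4/2 + 4*x^3/3 + 3*x*log(-x) + x*(-4 + 3*log(3))


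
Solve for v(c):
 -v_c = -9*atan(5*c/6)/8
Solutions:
 v(c) = C1 + 9*c*atan(5*c/6)/8 - 27*log(25*c^2 + 36)/40


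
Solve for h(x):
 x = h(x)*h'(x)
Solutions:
 h(x) = -sqrt(C1 + x^2)
 h(x) = sqrt(C1 + x^2)


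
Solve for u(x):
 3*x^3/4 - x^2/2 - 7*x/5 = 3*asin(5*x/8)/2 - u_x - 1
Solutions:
 u(x) = C1 - 3*x^4/16 + x^3/6 + 7*x^2/10 + 3*x*asin(5*x/8)/2 - x + 3*sqrt(64 - 25*x^2)/10


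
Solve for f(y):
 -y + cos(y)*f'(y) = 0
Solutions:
 f(y) = C1 + Integral(y/cos(y), y)


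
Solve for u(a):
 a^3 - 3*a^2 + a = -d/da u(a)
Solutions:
 u(a) = C1 - a^4/4 + a^3 - a^2/2


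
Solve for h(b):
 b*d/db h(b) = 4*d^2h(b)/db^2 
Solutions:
 h(b) = C1 + C2*erfi(sqrt(2)*b/4)


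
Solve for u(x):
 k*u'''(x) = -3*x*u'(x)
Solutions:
 u(x) = C1 + Integral(C2*airyai(3^(1/3)*x*(-1/k)^(1/3)) + C3*airybi(3^(1/3)*x*(-1/k)^(1/3)), x)


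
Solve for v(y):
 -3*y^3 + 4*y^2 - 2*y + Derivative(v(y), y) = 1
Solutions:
 v(y) = C1 + 3*y^4/4 - 4*y^3/3 + y^2 + y


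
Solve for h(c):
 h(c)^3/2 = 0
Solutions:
 h(c) = 0


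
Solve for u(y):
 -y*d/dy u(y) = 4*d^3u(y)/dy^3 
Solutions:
 u(y) = C1 + Integral(C2*airyai(-2^(1/3)*y/2) + C3*airybi(-2^(1/3)*y/2), y)


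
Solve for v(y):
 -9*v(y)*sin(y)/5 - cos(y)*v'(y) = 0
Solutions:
 v(y) = C1*cos(y)^(9/5)


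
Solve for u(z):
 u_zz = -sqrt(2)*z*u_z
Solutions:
 u(z) = C1 + C2*erf(2^(3/4)*z/2)


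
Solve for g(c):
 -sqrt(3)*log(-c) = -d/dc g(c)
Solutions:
 g(c) = C1 + sqrt(3)*c*log(-c) - sqrt(3)*c


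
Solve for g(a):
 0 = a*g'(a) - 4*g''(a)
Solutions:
 g(a) = C1 + C2*erfi(sqrt(2)*a/4)


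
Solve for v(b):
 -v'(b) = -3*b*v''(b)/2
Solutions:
 v(b) = C1 + C2*b^(5/3)


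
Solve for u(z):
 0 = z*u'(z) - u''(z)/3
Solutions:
 u(z) = C1 + C2*erfi(sqrt(6)*z/2)


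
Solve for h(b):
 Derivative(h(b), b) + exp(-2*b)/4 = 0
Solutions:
 h(b) = C1 + exp(-2*b)/8


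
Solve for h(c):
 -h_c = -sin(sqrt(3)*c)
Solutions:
 h(c) = C1 - sqrt(3)*cos(sqrt(3)*c)/3


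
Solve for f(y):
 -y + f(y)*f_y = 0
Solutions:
 f(y) = -sqrt(C1 + y^2)
 f(y) = sqrt(C1 + y^2)


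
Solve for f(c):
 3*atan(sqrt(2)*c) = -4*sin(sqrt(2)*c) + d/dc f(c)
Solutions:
 f(c) = C1 + 3*c*atan(sqrt(2)*c) - 3*sqrt(2)*log(2*c^2 + 1)/4 - 2*sqrt(2)*cos(sqrt(2)*c)


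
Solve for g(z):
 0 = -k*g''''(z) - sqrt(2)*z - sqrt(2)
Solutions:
 g(z) = C1 + C2*z + C3*z^2 + C4*z^3 - sqrt(2)*z^5/(120*k) - sqrt(2)*z^4/(24*k)


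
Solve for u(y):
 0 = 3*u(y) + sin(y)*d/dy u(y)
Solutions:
 u(y) = C1*(cos(y) + 1)^(3/2)/(cos(y) - 1)^(3/2)


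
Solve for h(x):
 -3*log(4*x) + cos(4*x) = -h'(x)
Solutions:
 h(x) = C1 + 3*x*log(x) - 3*x + 6*x*log(2) - sin(4*x)/4


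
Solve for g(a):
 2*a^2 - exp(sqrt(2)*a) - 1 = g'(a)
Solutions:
 g(a) = C1 + 2*a^3/3 - a - sqrt(2)*exp(sqrt(2)*a)/2


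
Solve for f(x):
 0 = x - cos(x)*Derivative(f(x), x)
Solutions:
 f(x) = C1 + Integral(x/cos(x), x)


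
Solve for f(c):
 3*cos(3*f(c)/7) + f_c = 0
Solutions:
 3*c - 7*log(sin(3*f(c)/7) - 1)/6 + 7*log(sin(3*f(c)/7) + 1)/6 = C1


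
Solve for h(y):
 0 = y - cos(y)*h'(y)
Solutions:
 h(y) = C1 + Integral(y/cos(y), y)


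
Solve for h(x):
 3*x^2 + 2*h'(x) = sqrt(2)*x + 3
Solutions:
 h(x) = C1 - x^3/2 + sqrt(2)*x^2/4 + 3*x/2


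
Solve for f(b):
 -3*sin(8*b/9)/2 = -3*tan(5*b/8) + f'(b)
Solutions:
 f(b) = C1 - 24*log(cos(5*b/8))/5 + 27*cos(8*b/9)/16


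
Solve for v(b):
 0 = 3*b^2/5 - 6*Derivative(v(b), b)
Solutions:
 v(b) = C1 + b^3/30


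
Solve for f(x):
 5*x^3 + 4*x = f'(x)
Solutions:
 f(x) = C1 + 5*x^4/4 + 2*x^2


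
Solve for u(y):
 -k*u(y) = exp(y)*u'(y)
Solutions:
 u(y) = C1*exp(k*exp(-y))


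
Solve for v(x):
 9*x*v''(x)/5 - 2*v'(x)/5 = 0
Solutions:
 v(x) = C1 + C2*x^(11/9)


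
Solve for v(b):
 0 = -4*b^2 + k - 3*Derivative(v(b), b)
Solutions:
 v(b) = C1 - 4*b^3/9 + b*k/3


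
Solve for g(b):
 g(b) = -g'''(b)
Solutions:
 g(b) = C3*exp(-b) + (C1*sin(sqrt(3)*b/2) + C2*cos(sqrt(3)*b/2))*exp(b/2)


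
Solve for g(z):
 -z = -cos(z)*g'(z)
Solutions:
 g(z) = C1 + Integral(z/cos(z), z)


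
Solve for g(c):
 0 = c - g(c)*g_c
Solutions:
 g(c) = -sqrt(C1 + c^2)
 g(c) = sqrt(C1 + c^2)


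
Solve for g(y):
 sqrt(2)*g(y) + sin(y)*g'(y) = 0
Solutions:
 g(y) = C1*(cos(y) + 1)^(sqrt(2)/2)/(cos(y) - 1)^(sqrt(2)/2)


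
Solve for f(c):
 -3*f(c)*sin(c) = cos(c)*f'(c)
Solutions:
 f(c) = C1*cos(c)^3


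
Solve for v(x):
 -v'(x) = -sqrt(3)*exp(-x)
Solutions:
 v(x) = C1 - sqrt(3)*exp(-x)


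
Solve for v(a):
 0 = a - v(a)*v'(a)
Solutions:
 v(a) = -sqrt(C1 + a^2)
 v(a) = sqrt(C1 + a^2)


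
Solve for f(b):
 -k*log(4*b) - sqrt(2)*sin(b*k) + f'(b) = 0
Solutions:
 f(b) = C1 + b*k*(log(b) - 1) + 2*b*k*log(2) + sqrt(2)*Piecewise((-cos(b*k)/k, Ne(k, 0)), (0, True))


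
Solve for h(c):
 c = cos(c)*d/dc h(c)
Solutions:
 h(c) = C1 + Integral(c/cos(c), c)


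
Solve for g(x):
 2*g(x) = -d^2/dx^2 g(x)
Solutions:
 g(x) = C1*sin(sqrt(2)*x) + C2*cos(sqrt(2)*x)


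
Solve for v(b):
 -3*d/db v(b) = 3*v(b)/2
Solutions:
 v(b) = C1*exp(-b/2)


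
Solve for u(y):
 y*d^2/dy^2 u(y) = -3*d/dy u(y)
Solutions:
 u(y) = C1 + C2/y^2


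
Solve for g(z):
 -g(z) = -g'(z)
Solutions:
 g(z) = C1*exp(z)


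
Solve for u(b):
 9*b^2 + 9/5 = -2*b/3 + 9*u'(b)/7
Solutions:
 u(b) = C1 + 7*b^3/3 + 7*b^2/27 + 7*b/5


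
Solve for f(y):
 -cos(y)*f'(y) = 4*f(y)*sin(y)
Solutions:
 f(y) = C1*cos(y)^4


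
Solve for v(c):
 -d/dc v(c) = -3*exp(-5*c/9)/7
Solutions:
 v(c) = C1 - 27*exp(-5*c/9)/35


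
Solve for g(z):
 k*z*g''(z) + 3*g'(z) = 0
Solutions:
 g(z) = C1 + z^(((re(k) - 3)*re(k) + im(k)^2)/(re(k)^2 + im(k)^2))*(C2*sin(3*log(z)*Abs(im(k))/(re(k)^2 + im(k)^2)) + C3*cos(3*log(z)*im(k)/(re(k)^2 + im(k)^2)))


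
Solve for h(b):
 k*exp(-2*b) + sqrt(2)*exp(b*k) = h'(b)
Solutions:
 h(b) = C1 - k*exp(-2*b)/2 + sqrt(2)*exp(b*k)/k


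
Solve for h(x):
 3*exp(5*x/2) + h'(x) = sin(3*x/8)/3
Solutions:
 h(x) = C1 - 6*exp(5*x/2)/5 - 8*cos(3*x/8)/9


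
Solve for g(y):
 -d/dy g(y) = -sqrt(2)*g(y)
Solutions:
 g(y) = C1*exp(sqrt(2)*y)


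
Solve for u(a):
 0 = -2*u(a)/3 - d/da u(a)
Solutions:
 u(a) = C1*exp(-2*a/3)


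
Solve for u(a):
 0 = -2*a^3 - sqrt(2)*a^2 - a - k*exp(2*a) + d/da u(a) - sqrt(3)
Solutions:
 u(a) = C1 + a^4/2 + sqrt(2)*a^3/3 + a^2/2 + sqrt(3)*a + k*exp(2*a)/2


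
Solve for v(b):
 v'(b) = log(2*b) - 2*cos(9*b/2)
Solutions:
 v(b) = C1 + b*log(b) - b + b*log(2) - 4*sin(9*b/2)/9


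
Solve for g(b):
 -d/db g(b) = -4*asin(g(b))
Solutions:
 Integral(1/asin(_y), (_y, g(b))) = C1 + 4*b


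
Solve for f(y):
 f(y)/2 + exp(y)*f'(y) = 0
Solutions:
 f(y) = C1*exp(exp(-y)/2)


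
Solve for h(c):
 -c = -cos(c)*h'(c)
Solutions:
 h(c) = C1 + Integral(c/cos(c), c)


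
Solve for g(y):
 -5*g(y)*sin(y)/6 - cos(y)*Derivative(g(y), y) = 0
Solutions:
 g(y) = C1*cos(y)^(5/6)


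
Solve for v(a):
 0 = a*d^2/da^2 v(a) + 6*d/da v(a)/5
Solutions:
 v(a) = C1 + C2/a^(1/5)


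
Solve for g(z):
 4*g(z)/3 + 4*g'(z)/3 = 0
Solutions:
 g(z) = C1*exp(-z)


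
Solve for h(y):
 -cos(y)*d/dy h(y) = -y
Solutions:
 h(y) = C1 + Integral(y/cos(y), y)


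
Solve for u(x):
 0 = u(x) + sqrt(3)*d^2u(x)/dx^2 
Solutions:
 u(x) = C1*sin(3^(3/4)*x/3) + C2*cos(3^(3/4)*x/3)


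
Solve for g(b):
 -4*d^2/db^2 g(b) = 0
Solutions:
 g(b) = C1 + C2*b


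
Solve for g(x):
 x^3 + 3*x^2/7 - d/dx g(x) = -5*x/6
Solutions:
 g(x) = C1 + x^4/4 + x^3/7 + 5*x^2/12


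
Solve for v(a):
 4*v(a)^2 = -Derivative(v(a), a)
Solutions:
 v(a) = 1/(C1 + 4*a)


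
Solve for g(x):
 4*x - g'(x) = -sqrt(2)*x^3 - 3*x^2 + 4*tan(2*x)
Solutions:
 g(x) = C1 + sqrt(2)*x^4/4 + x^3 + 2*x^2 + 2*log(cos(2*x))


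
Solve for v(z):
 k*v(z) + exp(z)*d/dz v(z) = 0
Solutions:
 v(z) = C1*exp(k*exp(-z))


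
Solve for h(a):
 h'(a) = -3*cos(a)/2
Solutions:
 h(a) = C1 - 3*sin(a)/2


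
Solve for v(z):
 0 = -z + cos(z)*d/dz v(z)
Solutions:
 v(z) = C1 + Integral(z/cos(z), z)


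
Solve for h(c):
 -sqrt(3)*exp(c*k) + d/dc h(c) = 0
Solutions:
 h(c) = C1 + sqrt(3)*exp(c*k)/k


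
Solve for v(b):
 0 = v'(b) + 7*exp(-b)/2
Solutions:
 v(b) = C1 + 7*exp(-b)/2


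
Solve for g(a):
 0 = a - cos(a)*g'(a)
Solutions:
 g(a) = C1 + Integral(a/cos(a), a)


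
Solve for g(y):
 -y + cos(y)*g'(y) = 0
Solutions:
 g(y) = C1 + Integral(y/cos(y), y)


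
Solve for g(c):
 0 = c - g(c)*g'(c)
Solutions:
 g(c) = -sqrt(C1 + c^2)
 g(c) = sqrt(C1 + c^2)


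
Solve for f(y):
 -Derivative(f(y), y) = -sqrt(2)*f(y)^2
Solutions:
 f(y) = -1/(C1 + sqrt(2)*y)


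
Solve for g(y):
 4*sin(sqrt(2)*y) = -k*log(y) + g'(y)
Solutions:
 g(y) = C1 + k*y*(log(y) - 1) - 2*sqrt(2)*cos(sqrt(2)*y)


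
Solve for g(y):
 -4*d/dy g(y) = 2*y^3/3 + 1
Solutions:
 g(y) = C1 - y^4/24 - y/4


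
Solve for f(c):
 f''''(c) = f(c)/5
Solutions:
 f(c) = C1*exp(-5^(3/4)*c/5) + C2*exp(5^(3/4)*c/5) + C3*sin(5^(3/4)*c/5) + C4*cos(5^(3/4)*c/5)


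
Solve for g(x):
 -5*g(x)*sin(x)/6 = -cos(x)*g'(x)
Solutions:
 g(x) = C1/cos(x)^(5/6)


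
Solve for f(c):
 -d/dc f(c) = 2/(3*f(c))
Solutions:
 f(c) = -sqrt(C1 - 12*c)/3
 f(c) = sqrt(C1 - 12*c)/3


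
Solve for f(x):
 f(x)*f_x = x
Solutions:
 f(x) = -sqrt(C1 + x^2)
 f(x) = sqrt(C1 + x^2)


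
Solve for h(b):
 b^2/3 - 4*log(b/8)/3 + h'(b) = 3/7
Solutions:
 h(b) = C1 - b^3/9 + 4*b*log(b)/3 - 4*b*log(2) - 19*b/21


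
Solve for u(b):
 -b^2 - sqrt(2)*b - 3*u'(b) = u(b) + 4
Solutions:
 u(b) = C1*exp(-b/3) - b^2 - sqrt(2)*b + 6*b - 22 + 3*sqrt(2)


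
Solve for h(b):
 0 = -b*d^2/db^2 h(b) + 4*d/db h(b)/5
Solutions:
 h(b) = C1 + C2*b^(9/5)


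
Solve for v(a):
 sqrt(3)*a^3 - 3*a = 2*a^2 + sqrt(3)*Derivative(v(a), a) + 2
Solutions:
 v(a) = C1 + a^4/4 - 2*sqrt(3)*a^3/9 - sqrt(3)*a^2/2 - 2*sqrt(3)*a/3


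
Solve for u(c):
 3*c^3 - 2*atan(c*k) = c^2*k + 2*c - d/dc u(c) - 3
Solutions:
 u(c) = C1 - 3*c^4/4 + c^3*k/3 + c^2 - 3*c + 2*Piecewise((c*atan(c*k) - log(c^2*k^2 + 1)/(2*k), Ne(k, 0)), (0, True))


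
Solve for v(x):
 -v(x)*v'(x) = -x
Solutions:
 v(x) = -sqrt(C1 + x^2)
 v(x) = sqrt(C1 + x^2)


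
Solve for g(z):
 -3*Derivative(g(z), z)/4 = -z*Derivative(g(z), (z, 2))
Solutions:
 g(z) = C1 + C2*z^(7/4)


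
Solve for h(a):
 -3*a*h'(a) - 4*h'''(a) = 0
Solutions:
 h(a) = C1 + Integral(C2*airyai(-6^(1/3)*a/2) + C3*airybi(-6^(1/3)*a/2), a)


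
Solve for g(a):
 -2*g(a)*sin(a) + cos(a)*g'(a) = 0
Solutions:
 g(a) = C1/cos(a)^2


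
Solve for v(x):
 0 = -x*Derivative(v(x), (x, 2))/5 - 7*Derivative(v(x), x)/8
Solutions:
 v(x) = C1 + C2/x^(27/8)


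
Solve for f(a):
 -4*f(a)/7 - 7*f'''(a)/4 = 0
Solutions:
 f(a) = C3*exp(-2*14^(1/3)*a/7) + (C1*sin(14^(1/3)*sqrt(3)*a/7) + C2*cos(14^(1/3)*sqrt(3)*a/7))*exp(14^(1/3)*a/7)


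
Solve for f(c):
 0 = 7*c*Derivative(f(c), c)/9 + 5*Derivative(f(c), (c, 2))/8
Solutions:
 f(c) = C1 + C2*erf(2*sqrt(35)*c/15)


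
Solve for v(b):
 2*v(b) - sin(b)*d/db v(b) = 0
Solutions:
 v(b) = C1*(cos(b) - 1)/(cos(b) + 1)


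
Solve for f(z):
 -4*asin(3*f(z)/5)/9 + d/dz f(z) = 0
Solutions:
 Integral(1/asin(3*_y/5), (_y, f(z))) = C1 + 4*z/9


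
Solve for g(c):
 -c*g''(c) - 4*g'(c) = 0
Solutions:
 g(c) = C1 + C2/c^3


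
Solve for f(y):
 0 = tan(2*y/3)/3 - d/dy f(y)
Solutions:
 f(y) = C1 - log(cos(2*y/3))/2


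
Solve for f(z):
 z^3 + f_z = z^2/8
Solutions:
 f(z) = C1 - z^4/4 + z^3/24


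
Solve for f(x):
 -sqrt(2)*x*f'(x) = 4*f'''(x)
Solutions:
 f(x) = C1 + Integral(C2*airyai(-sqrt(2)*x/2) + C3*airybi(-sqrt(2)*x/2), x)


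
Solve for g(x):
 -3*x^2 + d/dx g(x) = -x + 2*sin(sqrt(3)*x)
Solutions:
 g(x) = C1 + x^3 - x^2/2 - 2*sqrt(3)*cos(sqrt(3)*x)/3


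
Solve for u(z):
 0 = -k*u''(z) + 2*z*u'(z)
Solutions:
 u(z) = C1 + C2*erf(z*sqrt(-1/k))/sqrt(-1/k)


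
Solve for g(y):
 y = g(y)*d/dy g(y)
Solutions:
 g(y) = -sqrt(C1 + y^2)
 g(y) = sqrt(C1 + y^2)


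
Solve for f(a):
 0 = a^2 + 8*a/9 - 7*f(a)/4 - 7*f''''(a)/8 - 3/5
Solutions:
 f(a) = 4*a^2/7 + 32*a/63 + (C1*sin(2^(3/4)*a/2) + C2*cos(2^(3/4)*a/2))*exp(-2^(3/4)*a/2) + (C3*sin(2^(3/4)*a/2) + C4*cos(2^(3/4)*a/2))*exp(2^(3/4)*a/2) - 12/35


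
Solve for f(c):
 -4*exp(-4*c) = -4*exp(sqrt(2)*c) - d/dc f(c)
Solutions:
 f(c) = C1 - 2*sqrt(2)*exp(sqrt(2)*c) - exp(-4*c)


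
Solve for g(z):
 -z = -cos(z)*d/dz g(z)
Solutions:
 g(z) = C1 + Integral(z/cos(z), z)


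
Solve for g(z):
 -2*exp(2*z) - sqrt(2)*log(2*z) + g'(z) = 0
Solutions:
 g(z) = C1 + sqrt(2)*z*log(z) + sqrt(2)*z*(-1 + log(2)) + exp(2*z)


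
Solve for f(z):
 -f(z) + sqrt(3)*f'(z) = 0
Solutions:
 f(z) = C1*exp(sqrt(3)*z/3)


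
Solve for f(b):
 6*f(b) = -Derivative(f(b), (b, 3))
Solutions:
 f(b) = C3*exp(-6^(1/3)*b) + (C1*sin(2^(1/3)*3^(5/6)*b/2) + C2*cos(2^(1/3)*3^(5/6)*b/2))*exp(6^(1/3)*b/2)


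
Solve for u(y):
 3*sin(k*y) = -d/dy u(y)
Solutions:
 u(y) = C1 + 3*cos(k*y)/k


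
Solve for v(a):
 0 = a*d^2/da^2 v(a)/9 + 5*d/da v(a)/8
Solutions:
 v(a) = C1 + C2/a^(37/8)


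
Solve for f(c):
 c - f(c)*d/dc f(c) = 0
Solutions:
 f(c) = -sqrt(C1 + c^2)
 f(c) = sqrt(C1 + c^2)


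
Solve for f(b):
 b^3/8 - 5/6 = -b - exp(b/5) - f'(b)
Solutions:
 f(b) = C1 - b^4/32 - b^2/2 + 5*b/6 - 5*exp(b/5)


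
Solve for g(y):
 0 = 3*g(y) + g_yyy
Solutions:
 g(y) = C3*exp(-3^(1/3)*y) + (C1*sin(3^(5/6)*y/2) + C2*cos(3^(5/6)*y/2))*exp(3^(1/3)*y/2)


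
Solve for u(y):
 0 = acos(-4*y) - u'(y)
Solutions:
 u(y) = C1 + y*acos(-4*y) + sqrt(1 - 16*y^2)/4


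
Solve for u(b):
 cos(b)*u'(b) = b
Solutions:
 u(b) = C1 + Integral(b/cos(b), b)


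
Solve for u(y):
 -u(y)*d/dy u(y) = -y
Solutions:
 u(y) = -sqrt(C1 + y^2)
 u(y) = sqrt(C1 + y^2)


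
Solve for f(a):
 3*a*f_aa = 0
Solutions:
 f(a) = C1 + C2*a


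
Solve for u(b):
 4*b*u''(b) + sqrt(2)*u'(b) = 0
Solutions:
 u(b) = C1 + C2*b^(1 - sqrt(2)/4)


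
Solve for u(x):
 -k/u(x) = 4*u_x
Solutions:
 u(x) = -sqrt(C1 - 2*k*x)/2
 u(x) = sqrt(C1 - 2*k*x)/2


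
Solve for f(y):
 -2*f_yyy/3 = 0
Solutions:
 f(y) = C1 + C2*y + C3*y^2


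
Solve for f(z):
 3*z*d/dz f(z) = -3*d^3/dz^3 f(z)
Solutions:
 f(z) = C1 + Integral(C2*airyai(-z) + C3*airybi(-z), z)


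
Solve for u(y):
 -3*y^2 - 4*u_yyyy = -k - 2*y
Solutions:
 u(y) = C1 + C2*y + C3*y^2 + C4*y^3 + k*y^4/96 - y^6/480 + y^5/240


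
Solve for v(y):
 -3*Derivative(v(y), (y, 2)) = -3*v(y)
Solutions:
 v(y) = C1*exp(-y) + C2*exp(y)


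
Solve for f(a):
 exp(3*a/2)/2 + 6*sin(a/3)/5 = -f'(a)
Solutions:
 f(a) = C1 - exp(3*a/2)/3 + 18*cos(a/3)/5


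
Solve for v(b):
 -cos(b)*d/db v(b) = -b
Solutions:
 v(b) = C1 + Integral(b/cos(b), b)


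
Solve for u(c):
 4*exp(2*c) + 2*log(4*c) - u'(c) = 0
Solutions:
 u(c) = C1 + 2*c*log(c) + 2*c*(-1 + 2*log(2)) + 2*exp(2*c)


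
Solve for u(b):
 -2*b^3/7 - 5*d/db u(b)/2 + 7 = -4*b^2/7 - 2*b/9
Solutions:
 u(b) = C1 - b^4/35 + 8*b^3/105 + 2*b^2/45 + 14*b/5


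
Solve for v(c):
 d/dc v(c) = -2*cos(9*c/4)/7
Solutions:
 v(c) = C1 - 8*sin(9*c/4)/63


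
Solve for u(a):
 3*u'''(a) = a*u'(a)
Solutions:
 u(a) = C1 + Integral(C2*airyai(3^(2/3)*a/3) + C3*airybi(3^(2/3)*a/3), a)


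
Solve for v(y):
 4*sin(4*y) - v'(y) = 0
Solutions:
 v(y) = C1 - cos(4*y)


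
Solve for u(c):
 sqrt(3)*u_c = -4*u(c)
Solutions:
 u(c) = C1*exp(-4*sqrt(3)*c/3)


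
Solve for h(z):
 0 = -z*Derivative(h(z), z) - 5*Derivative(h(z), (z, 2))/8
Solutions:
 h(z) = C1 + C2*erf(2*sqrt(5)*z/5)


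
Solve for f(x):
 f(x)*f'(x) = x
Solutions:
 f(x) = -sqrt(C1 + x^2)
 f(x) = sqrt(C1 + x^2)


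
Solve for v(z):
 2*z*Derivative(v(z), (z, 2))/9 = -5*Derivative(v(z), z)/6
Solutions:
 v(z) = C1 + C2/z^(11/4)


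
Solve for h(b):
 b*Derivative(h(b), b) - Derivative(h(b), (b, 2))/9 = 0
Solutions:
 h(b) = C1 + C2*erfi(3*sqrt(2)*b/2)


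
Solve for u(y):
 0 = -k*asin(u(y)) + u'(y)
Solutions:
 Integral(1/asin(_y), (_y, u(y))) = C1 + k*y


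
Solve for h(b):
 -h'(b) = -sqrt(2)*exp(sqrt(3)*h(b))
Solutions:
 h(b) = sqrt(3)*(2*log(-1/(C1 + sqrt(2)*b)) - log(3))/6


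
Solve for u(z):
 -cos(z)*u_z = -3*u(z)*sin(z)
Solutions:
 u(z) = C1/cos(z)^3


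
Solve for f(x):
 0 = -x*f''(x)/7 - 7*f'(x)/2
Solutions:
 f(x) = C1 + C2/x^(47/2)


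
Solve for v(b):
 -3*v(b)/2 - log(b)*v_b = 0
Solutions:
 v(b) = C1*exp(-3*li(b)/2)


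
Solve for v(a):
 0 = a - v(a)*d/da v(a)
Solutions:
 v(a) = -sqrt(C1 + a^2)
 v(a) = sqrt(C1 + a^2)


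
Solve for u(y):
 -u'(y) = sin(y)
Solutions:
 u(y) = C1 + cos(y)


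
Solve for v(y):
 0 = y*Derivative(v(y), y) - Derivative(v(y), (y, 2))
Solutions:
 v(y) = C1 + C2*erfi(sqrt(2)*y/2)


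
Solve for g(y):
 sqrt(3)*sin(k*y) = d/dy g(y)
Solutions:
 g(y) = C1 - sqrt(3)*cos(k*y)/k


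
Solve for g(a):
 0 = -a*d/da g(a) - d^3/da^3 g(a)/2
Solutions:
 g(a) = C1 + Integral(C2*airyai(-2^(1/3)*a) + C3*airybi(-2^(1/3)*a), a)


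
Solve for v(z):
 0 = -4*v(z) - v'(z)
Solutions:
 v(z) = C1*exp(-4*z)


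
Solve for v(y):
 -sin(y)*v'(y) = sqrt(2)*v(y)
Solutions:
 v(y) = C1*(cos(y) + 1)^(sqrt(2)/2)/(cos(y) - 1)^(sqrt(2)/2)


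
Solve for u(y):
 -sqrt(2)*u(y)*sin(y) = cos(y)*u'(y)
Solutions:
 u(y) = C1*cos(y)^(sqrt(2))


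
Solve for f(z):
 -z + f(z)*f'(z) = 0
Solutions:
 f(z) = -sqrt(C1 + z^2)
 f(z) = sqrt(C1 + z^2)


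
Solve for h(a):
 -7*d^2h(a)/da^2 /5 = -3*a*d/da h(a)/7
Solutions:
 h(a) = C1 + C2*erfi(sqrt(30)*a/14)


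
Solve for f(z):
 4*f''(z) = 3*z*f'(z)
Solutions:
 f(z) = C1 + C2*erfi(sqrt(6)*z/4)


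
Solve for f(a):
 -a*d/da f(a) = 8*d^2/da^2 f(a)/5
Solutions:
 f(a) = C1 + C2*erf(sqrt(5)*a/4)


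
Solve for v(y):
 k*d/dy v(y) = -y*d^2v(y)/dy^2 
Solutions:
 v(y) = C1 + y^(1 - re(k))*(C2*sin(log(y)*Abs(im(k))) + C3*cos(log(y)*im(k)))


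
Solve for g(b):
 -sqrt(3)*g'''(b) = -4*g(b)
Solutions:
 g(b) = C3*exp(2^(2/3)*3^(5/6)*b/3) + (C1*sin(2^(2/3)*3^(1/3)*b/2) + C2*cos(2^(2/3)*3^(1/3)*b/2))*exp(-2^(2/3)*3^(5/6)*b/6)


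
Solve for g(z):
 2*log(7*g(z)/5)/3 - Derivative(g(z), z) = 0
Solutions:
 3*Integral(1/(-log(_y) - log(7) + log(5)), (_y, g(z)))/2 = C1 - z


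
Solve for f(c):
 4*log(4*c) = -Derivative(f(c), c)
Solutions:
 f(c) = C1 - 4*c*log(c) - c*log(256) + 4*c


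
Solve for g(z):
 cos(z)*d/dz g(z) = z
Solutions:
 g(z) = C1 + Integral(z/cos(z), z)


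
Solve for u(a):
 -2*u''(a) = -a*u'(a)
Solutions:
 u(a) = C1 + C2*erfi(a/2)


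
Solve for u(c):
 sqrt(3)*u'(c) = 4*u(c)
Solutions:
 u(c) = C1*exp(4*sqrt(3)*c/3)


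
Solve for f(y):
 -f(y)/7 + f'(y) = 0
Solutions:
 f(y) = C1*exp(y/7)


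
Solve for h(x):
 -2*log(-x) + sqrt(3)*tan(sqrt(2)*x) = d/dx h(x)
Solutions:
 h(x) = C1 - 2*x*log(-x) + 2*x - sqrt(6)*log(cos(sqrt(2)*x))/2


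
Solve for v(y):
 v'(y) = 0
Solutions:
 v(y) = C1


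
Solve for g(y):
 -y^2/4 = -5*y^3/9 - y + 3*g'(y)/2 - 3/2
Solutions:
 g(y) = C1 + 5*y^4/54 - y^3/18 + y^2/3 + y


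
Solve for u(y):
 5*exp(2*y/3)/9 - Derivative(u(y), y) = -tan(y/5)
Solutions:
 u(y) = C1 + 5*exp(2*y/3)/6 - 5*log(cos(y/5))


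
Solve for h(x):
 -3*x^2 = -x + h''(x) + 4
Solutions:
 h(x) = C1 + C2*x - x^4/4 + x^3/6 - 2*x^2


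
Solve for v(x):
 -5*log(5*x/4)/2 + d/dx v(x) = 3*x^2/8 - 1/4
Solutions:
 v(x) = C1 + x^3/8 + 5*x*log(x)/2 - 5*x*log(2) - 11*x/4 + 5*x*log(5)/2


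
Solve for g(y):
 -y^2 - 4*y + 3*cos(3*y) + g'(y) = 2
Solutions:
 g(y) = C1 + y^3/3 + 2*y^2 + 2*y - sin(3*y)


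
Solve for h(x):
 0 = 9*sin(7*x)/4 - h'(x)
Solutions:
 h(x) = C1 - 9*cos(7*x)/28


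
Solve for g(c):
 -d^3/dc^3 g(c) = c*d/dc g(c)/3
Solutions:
 g(c) = C1 + Integral(C2*airyai(-3^(2/3)*c/3) + C3*airybi(-3^(2/3)*c/3), c)


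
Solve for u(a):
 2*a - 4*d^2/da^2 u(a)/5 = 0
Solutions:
 u(a) = C1 + C2*a + 5*a^3/12


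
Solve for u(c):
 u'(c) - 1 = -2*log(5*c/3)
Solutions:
 u(c) = C1 - 2*c*log(c) + c*log(9/25) + 3*c


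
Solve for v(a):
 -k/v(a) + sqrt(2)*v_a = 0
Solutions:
 v(a) = -sqrt(C1 + sqrt(2)*a*k)
 v(a) = sqrt(C1 + sqrt(2)*a*k)


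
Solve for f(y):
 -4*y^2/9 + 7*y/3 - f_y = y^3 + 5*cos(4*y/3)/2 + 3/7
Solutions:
 f(y) = C1 - y^4/4 - 4*y^3/27 + 7*y^2/6 - 3*y/7 - 15*sin(4*y/3)/8


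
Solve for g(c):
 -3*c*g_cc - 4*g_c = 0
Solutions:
 g(c) = C1 + C2/c^(1/3)


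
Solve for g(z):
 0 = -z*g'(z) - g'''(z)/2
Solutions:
 g(z) = C1 + Integral(C2*airyai(-2^(1/3)*z) + C3*airybi(-2^(1/3)*z), z)


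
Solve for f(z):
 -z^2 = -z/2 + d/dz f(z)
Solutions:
 f(z) = C1 - z^3/3 + z^2/4


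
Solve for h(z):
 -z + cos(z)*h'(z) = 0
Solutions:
 h(z) = C1 + Integral(z/cos(z), z)


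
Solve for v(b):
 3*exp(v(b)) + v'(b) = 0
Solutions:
 v(b) = log(1/(C1 + 3*b))


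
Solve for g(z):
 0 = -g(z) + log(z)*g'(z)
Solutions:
 g(z) = C1*exp(li(z))


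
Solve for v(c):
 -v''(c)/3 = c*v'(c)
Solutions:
 v(c) = C1 + C2*erf(sqrt(6)*c/2)


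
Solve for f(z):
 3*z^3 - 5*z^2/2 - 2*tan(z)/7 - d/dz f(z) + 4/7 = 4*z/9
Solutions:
 f(z) = C1 + 3*z^4/4 - 5*z^3/6 - 2*z^2/9 + 4*z/7 + 2*log(cos(z))/7


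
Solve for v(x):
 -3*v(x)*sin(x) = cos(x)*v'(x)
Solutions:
 v(x) = C1*cos(x)^3


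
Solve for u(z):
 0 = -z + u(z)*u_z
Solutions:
 u(z) = -sqrt(C1 + z^2)
 u(z) = sqrt(C1 + z^2)


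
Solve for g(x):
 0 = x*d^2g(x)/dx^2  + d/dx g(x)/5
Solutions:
 g(x) = C1 + C2*x^(4/5)


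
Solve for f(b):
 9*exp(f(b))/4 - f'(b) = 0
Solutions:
 f(b) = log(-1/(C1 + 9*b)) + 2*log(2)


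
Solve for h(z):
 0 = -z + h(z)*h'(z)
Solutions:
 h(z) = -sqrt(C1 + z^2)
 h(z) = sqrt(C1 + z^2)


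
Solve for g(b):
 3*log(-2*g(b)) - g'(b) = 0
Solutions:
 -Integral(1/(log(-_y) + log(2)), (_y, g(b)))/3 = C1 - b


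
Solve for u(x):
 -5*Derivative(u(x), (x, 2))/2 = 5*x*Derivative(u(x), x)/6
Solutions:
 u(x) = C1 + C2*erf(sqrt(6)*x/6)


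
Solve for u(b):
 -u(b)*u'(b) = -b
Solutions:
 u(b) = -sqrt(C1 + b^2)
 u(b) = sqrt(C1 + b^2)


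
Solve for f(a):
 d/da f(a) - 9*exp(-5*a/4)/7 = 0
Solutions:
 f(a) = C1 - 36*exp(-5*a/4)/35


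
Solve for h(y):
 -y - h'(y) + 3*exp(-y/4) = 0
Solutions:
 h(y) = C1 - y^2/2 - 12*exp(-y/4)


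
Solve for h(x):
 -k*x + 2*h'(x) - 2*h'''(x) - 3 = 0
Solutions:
 h(x) = C1 + C2*exp(-x) + C3*exp(x) + k*x^2/4 + 3*x/2


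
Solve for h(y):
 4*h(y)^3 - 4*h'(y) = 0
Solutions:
 h(y) = -sqrt(2)*sqrt(-1/(C1 + y))/2
 h(y) = sqrt(2)*sqrt(-1/(C1 + y))/2


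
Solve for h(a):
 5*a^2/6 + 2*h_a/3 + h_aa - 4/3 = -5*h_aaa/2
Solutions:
 h(a) = C1 - 5*a^3/12 + 15*a^2/8 + 23*a/4 + (C2*sin(sqrt(51)*a/15) + C3*cos(sqrt(51)*a/15))*exp(-a/5)


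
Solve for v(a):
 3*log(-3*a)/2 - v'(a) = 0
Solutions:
 v(a) = C1 + 3*a*log(-a)/2 + 3*a*(-1 + log(3))/2


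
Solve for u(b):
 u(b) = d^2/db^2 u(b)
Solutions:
 u(b) = C1*exp(-b) + C2*exp(b)


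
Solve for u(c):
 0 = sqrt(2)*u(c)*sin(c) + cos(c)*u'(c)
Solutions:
 u(c) = C1*cos(c)^(sqrt(2))


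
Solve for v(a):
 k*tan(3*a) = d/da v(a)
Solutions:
 v(a) = C1 - k*log(cos(3*a))/3


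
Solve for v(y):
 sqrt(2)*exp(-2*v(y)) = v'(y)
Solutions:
 v(y) = log(-sqrt(C1 + 2*sqrt(2)*y))
 v(y) = log(C1 + 2*sqrt(2)*y)/2


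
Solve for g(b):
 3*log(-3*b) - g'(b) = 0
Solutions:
 g(b) = C1 + 3*b*log(-b) + 3*b*(-1 + log(3))


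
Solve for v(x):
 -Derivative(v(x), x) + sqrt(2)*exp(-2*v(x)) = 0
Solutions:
 v(x) = log(-sqrt(C1 + 2*sqrt(2)*x))
 v(x) = log(C1 + 2*sqrt(2)*x)/2


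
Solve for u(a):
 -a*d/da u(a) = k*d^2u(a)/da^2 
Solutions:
 u(a) = C1 + C2*sqrt(k)*erf(sqrt(2)*a*sqrt(1/k)/2)


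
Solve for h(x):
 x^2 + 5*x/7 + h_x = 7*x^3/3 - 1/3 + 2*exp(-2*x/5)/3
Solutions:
 h(x) = C1 + 7*x^4/12 - x^3/3 - 5*x^2/14 - x/3 - 5*exp(-2*x/5)/3


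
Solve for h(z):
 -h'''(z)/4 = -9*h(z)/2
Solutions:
 h(z) = C3*exp(18^(1/3)*z) + (C1*sin(3*2^(1/3)*3^(1/6)*z/2) + C2*cos(3*2^(1/3)*3^(1/6)*z/2))*exp(-18^(1/3)*z/2)


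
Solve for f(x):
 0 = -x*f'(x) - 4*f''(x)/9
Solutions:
 f(x) = C1 + C2*erf(3*sqrt(2)*x/4)


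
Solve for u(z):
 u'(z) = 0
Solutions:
 u(z) = C1


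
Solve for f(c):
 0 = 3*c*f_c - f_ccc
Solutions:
 f(c) = C1 + Integral(C2*airyai(3^(1/3)*c) + C3*airybi(3^(1/3)*c), c)


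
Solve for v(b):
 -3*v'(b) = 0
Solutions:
 v(b) = C1


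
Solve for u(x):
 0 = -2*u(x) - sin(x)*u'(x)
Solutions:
 u(x) = C1*(cos(x) + 1)/(cos(x) - 1)


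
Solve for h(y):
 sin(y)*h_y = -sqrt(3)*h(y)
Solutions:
 h(y) = C1*(cos(y) + 1)^(sqrt(3)/2)/(cos(y) - 1)^(sqrt(3)/2)


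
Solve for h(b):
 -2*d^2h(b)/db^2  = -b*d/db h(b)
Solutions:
 h(b) = C1 + C2*erfi(b/2)


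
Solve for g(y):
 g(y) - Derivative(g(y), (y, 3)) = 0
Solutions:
 g(y) = C3*exp(y) + (C1*sin(sqrt(3)*y/2) + C2*cos(sqrt(3)*y/2))*exp(-y/2)


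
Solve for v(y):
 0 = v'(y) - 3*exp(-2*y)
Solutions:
 v(y) = C1 - 3*exp(-2*y)/2


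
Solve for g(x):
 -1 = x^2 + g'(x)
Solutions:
 g(x) = C1 - x^3/3 - x


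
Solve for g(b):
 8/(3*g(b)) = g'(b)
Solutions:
 g(b) = -sqrt(C1 + 48*b)/3
 g(b) = sqrt(C1 + 48*b)/3


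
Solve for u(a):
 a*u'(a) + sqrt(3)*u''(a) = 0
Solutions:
 u(a) = C1 + C2*erf(sqrt(2)*3^(3/4)*a/6)


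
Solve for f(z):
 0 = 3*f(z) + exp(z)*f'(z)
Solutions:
 f(z) = C1*exp(3*exp(-z))


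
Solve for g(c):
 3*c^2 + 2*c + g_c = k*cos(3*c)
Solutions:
 g(c) = C1 - c^3 - c^2 + k*sin(3*c)/3


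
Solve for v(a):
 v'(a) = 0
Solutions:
 v(a) = C1


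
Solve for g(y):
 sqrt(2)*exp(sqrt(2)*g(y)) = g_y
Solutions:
 g(y) = sqrt(2)*(2*log(-1/(C1 + sqrt(2)*y)) - log(2))/4


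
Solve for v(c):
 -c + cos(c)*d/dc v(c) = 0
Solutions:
 v(c) = C1 + Integral(c/cos(c), c)


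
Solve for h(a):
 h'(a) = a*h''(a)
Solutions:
 h(a) = C1 + C2*a^2


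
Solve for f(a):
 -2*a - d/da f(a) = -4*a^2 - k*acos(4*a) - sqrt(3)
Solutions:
 f(a) = C1 + 4*a^3/3 - a^2 + sqrt(3)*a + k*(a*acos(4*a) - sqrt(1 - 16*a^2)/4)


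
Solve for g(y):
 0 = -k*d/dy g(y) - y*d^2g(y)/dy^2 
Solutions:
 g(y) = C1 + y^(1 - re(k))*(C2*sin(log(y)*Abs(im(k))) + C3*cos(log(y)*im(k)))


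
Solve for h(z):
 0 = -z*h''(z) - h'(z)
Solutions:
 h(z) = C1 + C2*log(z)


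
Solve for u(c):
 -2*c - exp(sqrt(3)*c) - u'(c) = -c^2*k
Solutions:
 u(c) = C1 + c^3*k/3 - c^2 - sqrt(3)*exp(sqrt(3)*c)/3


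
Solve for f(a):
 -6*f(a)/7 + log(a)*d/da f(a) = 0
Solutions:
 f(a) = C1*exp(6*li(a)/7)


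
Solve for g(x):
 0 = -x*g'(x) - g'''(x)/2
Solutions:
 g(x) = C1 + Integral(C2*airyai(-2^(1/3)*x) + C3*airybi(-2^(1/3)*x), x)


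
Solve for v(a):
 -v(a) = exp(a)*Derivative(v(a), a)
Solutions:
 v(a) = C1*exp(exp(-a))


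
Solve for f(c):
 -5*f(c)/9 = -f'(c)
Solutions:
 f(c) = C1*exp(5*c/9)


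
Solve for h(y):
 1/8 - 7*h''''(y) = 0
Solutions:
 h(y) = C1 + C2*y + C3*y^2 + C4*y^3 + y^4/1344


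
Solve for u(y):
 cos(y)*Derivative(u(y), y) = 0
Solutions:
 u(y) = C1


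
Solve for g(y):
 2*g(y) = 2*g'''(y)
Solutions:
 g(y) = C3*exp(y) + (C1*sin(sqrt(3)*y/2) + C2*cos(sqrt(3)*y/2))*exp(-y/2)


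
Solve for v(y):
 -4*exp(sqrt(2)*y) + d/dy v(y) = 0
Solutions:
 v(y) = C1 + 2*sqrt(2)*exp(sqrt(2)*y)


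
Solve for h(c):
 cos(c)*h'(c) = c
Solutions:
 h(c) = C1 + Integral(c/cos(c), c)


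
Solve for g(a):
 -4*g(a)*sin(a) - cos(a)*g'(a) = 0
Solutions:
 g(a) = C1*cos(a)^4


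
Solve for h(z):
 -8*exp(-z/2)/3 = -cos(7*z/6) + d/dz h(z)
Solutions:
 h(z) = C1 + 6*sin(7*z/6)/7 + 16*exp(-z/2)/3


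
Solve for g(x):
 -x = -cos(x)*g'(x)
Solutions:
 g(x) = C1 + Integral(x/cos(x), x)


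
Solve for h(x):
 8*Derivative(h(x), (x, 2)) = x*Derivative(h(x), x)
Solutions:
 h(x) = C1 + C2*erfi(x/4)


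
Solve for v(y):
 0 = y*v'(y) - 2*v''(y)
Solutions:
 v(y) = C1 + C2*erfi(y/2)


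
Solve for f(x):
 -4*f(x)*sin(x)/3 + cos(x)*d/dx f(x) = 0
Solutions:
 f(x) = C1/cos(x)^(4/3)


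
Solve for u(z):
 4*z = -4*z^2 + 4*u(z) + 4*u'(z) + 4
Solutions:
 u(z) = C1*exp(-z) + z^2 - z


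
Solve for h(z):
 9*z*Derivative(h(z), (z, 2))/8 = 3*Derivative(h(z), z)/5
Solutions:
 h(z) = C1 + C2*z^(23/15)


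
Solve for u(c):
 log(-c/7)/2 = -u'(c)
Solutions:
 u(c) = C1 - c*log(-c)/2 + c*(1 + log(7))/2


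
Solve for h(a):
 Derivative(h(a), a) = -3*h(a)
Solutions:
 h(a) = C1*exp(-3*a)


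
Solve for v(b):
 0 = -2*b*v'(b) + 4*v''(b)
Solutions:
 v(b) = C1 + C2*erfi(b/2)


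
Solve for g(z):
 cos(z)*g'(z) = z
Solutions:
 g(z) = C1 + Integral(z/cos(z), z)


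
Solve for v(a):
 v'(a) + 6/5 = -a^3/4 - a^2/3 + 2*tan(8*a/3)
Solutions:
 v(a) = C1 - a^4/16 - a^3/9 - 6*a/5 - 3*log(cos(8*a/3))/4


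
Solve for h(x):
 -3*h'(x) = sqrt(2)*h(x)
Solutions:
 h(x) = C1*exp(-sqrt(2)*x/3)


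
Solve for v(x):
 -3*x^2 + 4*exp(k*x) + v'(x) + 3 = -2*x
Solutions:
 v(x) = C1 + x^3 - x^2 - 3*x - 4*exp(k*x)/k


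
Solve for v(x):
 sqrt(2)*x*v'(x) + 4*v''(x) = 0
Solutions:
 v(x) = C1 + C2*erf(2^(3/4)*x/4)


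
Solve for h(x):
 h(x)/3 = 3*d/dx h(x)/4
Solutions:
 h(x) = C1*exp(4*x/9)


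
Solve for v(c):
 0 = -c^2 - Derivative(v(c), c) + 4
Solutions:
 v(c) = C1 - c^3/3 + 4*c


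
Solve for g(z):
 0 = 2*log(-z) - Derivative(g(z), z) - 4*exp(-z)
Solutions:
 g(z) = C1 + 2*z*log(-z) - 2*z + 4*exp(-z)


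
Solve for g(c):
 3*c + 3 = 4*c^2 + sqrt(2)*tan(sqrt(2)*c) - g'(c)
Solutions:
 g(c) = C1 + 4*c^3/3 - 3*c^2/2 - 3*c - log(cos(sqrt(2)*c))


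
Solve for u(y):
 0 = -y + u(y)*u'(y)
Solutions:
 u(y) = -sqrt(C1 + y^2)
 u(y) = sqrt(C1 + y^2)


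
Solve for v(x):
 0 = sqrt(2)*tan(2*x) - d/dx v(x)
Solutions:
 v(x) = C1 - sqrt(2)*log(cos(2*x))/2


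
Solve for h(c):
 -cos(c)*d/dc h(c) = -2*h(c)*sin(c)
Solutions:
 h(c) = C1/cos(c)^2


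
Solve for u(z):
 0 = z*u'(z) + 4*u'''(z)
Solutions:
 u(z) = C1 + Integral(C2*airyai(-2^(1/3)*z/2) + C3*airybi(-2^(1/3)*z/2), z)


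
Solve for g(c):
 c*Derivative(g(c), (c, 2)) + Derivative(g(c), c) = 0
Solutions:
 g(c) = C1 + C2*log(c)


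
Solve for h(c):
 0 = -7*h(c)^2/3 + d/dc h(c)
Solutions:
 h(c) = -3/(C1 + 7*c)


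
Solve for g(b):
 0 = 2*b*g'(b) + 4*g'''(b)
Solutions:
 g(b) = C1 + Integral(C2*airyai(-2^(2/3)*b/2) + C3*airybi(-2^(2/3)*b/2), b)


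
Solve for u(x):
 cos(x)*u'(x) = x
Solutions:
 u(x) = C1 + Integral(x/cos(x), x)


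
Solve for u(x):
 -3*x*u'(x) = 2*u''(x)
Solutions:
 u(x) = C1 + C2*erf(sqrt(3)*x/2)


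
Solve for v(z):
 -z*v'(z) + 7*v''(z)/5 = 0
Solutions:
 v(z) = C1 + C2*erfi(sqrt(70)*z/14)


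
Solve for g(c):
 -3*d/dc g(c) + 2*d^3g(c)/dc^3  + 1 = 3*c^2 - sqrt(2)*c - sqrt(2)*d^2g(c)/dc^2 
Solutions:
 g(c) = C1 + C2*exp(c*(-sqrt(2) + sqrt(26))/4) + C3*exp(-c*(sqrt(2) + sqrt(26))/4) - c^3/3 - sqrt(2)*c^2/6 - 11*c/9


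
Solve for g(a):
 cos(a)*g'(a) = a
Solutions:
 g(a) = C1 + Integral(a/cos(a), a)


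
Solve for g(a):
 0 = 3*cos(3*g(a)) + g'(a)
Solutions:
 g(a) = -asin((C1 + exp(18*a))/(C1 - exp(18*a)))/3 + pi/3
 g(a) = asin((C1 + exp(18*a))/(C1 - exp(18*a)))/3


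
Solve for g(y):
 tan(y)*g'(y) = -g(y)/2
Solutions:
 g(y) = C1/sqrt(sin(y))


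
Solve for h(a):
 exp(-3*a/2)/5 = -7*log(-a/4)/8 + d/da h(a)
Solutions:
 h(a) = C1 + 7*a*log(-a)/8 + 7*a*(-2*log(2) - 1)/8 - 2*exp(-3*a/2)/15


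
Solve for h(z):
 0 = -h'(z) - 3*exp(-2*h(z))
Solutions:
 h(z) = log(-sqrt(C1 - 6*z))
 h(z) = log(C1 - 6*z)/2


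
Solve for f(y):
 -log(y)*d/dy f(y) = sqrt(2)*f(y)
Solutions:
 f(y) = C1*exp(-sqrt(2)*li(y))


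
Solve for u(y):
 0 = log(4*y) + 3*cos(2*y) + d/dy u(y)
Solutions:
 u(y) = C1 - y*log(y) - 2*y*log(2) + y - 3*sin(2*y)/2


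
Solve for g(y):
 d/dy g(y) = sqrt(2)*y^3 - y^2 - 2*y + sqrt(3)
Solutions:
 g(y) = C1 + sqrt(2)*y^4/4 - y^3/3 - y^2 + sqrt(3)*y


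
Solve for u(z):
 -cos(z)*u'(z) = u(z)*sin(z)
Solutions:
 u(z) = C1*cos(z)


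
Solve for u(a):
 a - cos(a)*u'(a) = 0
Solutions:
 u(a) = C1 + Integral(a/cos(a), a)


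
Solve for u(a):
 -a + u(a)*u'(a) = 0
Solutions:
 u(a) = -sqrt(C1 + a^2)
 u(a) = sqrt(C1 + a^2)


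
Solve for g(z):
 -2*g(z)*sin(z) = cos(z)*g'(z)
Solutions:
 g(z) = C1*cos(z)^2


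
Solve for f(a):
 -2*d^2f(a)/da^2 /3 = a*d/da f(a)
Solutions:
 f(a) = C1 + C2*erf(sqrt(3)*a/2)


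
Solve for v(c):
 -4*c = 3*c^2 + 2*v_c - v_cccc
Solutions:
 v(c) = C1 + C4*exp(2^(1/3)*c) - c^3/2 - c^2 + (C2*sin(2^(1/3)*sqrt(3)*c/2) + C3*cos(2^(1/3)*sqrt(3)*c/2))*exp(-2^(1/3)*c/2)


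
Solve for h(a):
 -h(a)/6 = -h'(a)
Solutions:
 h(a) = C1*exp(a/6)


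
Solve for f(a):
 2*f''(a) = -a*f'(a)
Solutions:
 f(a) = C1 + C2*erf(a/2)


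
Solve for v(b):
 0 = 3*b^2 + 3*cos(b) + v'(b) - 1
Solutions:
 v(b) = C1 - b^3 + b - 3*sin(b)


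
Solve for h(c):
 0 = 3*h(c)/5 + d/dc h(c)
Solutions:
 h(c) = C1*exp(-3*c/5)


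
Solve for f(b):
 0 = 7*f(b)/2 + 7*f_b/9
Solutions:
 f(b) = C1*exp(-9*b/2)


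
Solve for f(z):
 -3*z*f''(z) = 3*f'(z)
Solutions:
 f(z) = C1 + C2*log(z)


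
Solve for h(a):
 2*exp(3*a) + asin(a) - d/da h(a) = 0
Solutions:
 h(a) = C1 + a*asin(a) + sqrt(1 - a^2) + 2*exp(3*a)/3


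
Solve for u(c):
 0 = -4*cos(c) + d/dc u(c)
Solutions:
 u(c) = C1 + 4*sin(c)


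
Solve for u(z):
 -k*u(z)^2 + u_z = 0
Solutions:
 u(z) = -1/(C1 + k*z)


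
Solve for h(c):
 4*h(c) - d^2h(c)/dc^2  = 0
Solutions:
 h(c) = C1*exp(-2*c) + C2*exp(2*c)


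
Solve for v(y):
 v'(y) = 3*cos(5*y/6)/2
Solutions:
 v(y) = C1 + 9*sin(5*y/6)/5


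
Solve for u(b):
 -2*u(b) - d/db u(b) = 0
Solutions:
 u(b) = C1*exp(-2*b)


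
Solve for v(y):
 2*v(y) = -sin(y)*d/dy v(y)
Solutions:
 v(y) = C1*(cos(y) + 1)/(cos(y) - 1)


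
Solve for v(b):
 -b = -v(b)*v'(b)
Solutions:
 v(b) = -sqrt(C1 + b^2)
 v(b) = sqrt(C1 + b^2)


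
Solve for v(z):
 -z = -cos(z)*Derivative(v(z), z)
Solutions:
 v(z) = C1 + Integral(z/cos(z), z)


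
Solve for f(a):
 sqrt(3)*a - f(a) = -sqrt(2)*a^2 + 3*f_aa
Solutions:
 f(a) = C1*sin(sqrt(3)*a/3) + C2*cos(sqrt(3)*a/3) + sqrt(2)*a^2 + sqrt(3)*a - 6*sqrt(2)


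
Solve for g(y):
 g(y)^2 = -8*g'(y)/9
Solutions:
 g(y) = 8/(C1 + 9*y)


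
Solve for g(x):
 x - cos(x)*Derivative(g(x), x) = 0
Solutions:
 g(x) = C1 + Integral(x/cos(x), x)


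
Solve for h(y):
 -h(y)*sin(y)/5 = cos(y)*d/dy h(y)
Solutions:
 h(y) = C1*cos(y)^(1/5)


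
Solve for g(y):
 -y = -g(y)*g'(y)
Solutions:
 g(y) = -sqrt(C1 + y^2)
 g(y) = sqrt(C1 + y^2)


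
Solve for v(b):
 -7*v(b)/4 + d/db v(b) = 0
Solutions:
 v(b) = C1*exp(7*b/4)


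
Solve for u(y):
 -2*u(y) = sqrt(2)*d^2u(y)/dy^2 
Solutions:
 u(y) = C1*sin(2^(1/4)*y) + C2*cos(2^(1/4)*y)


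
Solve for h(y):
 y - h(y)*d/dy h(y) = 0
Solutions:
 h(y) = -sqrt(C1 + y^2)
 h(y) = sqrt(C1 + y^2)


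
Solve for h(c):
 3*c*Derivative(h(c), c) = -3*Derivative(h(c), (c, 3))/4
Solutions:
 h(c) = C1 + Integral(C2*airyai(-2^(2/3)*c) + C3*airybi(-2^(2/3)*c), c)


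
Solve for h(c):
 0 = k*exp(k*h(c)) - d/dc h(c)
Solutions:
 h(c) = Piecewise((log(-1/(C1*k + c*k^2))/k, Ne(k, 0)), (nan, True))
 h(c) = Piecewise((C1 + c*k, Eq(k, 0)), (nan, True))


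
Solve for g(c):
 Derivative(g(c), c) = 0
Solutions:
 g(c) = C1


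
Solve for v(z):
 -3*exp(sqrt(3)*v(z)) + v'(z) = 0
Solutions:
 v(z) = sqrt(3)*(2*log(-1/(C1 + 3*z)) - log(3))/6


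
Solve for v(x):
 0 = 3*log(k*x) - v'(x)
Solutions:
 v(x) = C1 + 3*x*log(k*x) - 3*x


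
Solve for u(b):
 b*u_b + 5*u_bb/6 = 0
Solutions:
 u(b) = C1 + C2*erf(sqrt(15)*b/5)
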